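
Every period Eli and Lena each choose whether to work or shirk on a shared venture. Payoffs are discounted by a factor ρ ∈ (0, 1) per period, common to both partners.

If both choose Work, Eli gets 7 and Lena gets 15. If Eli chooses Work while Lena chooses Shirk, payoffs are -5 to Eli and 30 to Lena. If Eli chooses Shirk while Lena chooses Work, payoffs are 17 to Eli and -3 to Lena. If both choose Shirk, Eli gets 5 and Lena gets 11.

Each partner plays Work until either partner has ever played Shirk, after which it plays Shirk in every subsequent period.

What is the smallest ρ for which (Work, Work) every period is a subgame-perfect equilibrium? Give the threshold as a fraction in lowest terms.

5/6

Eli: cooperation gives 7 each period; deviation gives 17 once then 5 forever.
  7/(1−ρ) ≥ 17 + 5ρ/(1−ρ) ⇒ ρ ≥ 10/12 = 5/6.
Lena: cooperation gives 15 each period; deviation gives 30 once then 11 forever.
  ρ ≥ 15/19.
Both must hold, so the binding constraint is Eli's: ρ ≥ 5/6.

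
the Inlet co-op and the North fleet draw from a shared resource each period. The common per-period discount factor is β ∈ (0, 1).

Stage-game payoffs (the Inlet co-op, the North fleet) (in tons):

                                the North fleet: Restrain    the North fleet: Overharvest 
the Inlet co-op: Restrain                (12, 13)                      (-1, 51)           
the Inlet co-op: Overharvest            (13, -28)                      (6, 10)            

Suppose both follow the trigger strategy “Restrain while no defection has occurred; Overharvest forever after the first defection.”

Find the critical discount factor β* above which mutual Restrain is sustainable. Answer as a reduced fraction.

38/41

the Inlet co-op: cooperation gives 12 each period; deviation gives 13 once then 6 forever.
  12/(1−β) ≥ 13 + 6β/(1−β) ⇒ β ≥ 1/7.
the North fleet: cooperation gives 13 each period; deviation gives 51 once then 10 forever.
  β ≥ 38/41.
Both must hold, so the binding constraint is the North fleet's: β ≥ 38/41.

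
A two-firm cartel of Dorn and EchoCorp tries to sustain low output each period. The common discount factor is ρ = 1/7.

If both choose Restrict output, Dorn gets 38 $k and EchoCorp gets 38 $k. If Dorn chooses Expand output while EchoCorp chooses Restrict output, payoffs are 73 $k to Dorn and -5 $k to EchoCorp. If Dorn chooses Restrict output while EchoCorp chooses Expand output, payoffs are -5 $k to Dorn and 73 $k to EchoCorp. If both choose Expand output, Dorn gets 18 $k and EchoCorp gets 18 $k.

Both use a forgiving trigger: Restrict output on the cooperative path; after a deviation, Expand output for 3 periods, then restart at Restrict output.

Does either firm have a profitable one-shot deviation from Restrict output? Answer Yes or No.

Comparing payoff streams over the 4 periods until play realigns: cooperate → 38(1+ρ+…+ρ^3); deviate → 73 + 18(ρ+…+ρ^3).
Cooperation is sustained iff (38−18)(ρ+…+ρ^3) ≥ 73−38.
ρ+…+ρ^3 = 1/7·(1−(1/7)^3)/(1−1/7) = 0.1662, and (73−38)/(38−18) = 1.7500.
0.1662 < 1.7500, so cooperation is not sustainable.

Yes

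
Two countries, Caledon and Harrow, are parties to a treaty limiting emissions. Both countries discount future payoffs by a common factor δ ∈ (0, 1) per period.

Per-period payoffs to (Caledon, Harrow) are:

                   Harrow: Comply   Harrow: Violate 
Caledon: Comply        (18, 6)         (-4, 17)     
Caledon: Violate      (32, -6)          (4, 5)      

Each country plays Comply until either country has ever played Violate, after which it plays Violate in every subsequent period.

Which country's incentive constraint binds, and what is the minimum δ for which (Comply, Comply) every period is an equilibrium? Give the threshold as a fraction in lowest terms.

Caledon: cooperation gives 18 each period; deviation gives 32 once then 4 forever.
  18/(1−δ) ≥ 32 + 4δ/(1−δ) ⇒ δ ≥ 14/28 = 1/2.
Harrow: cooperation gives 6 each period; deviation gives 17 once then 5 forever.
  δ ≥ 11/12.
Both must hold, so the binding constraint is Harrow's: δ ≥ 11/12.

Harrow; δ ≥ 11/12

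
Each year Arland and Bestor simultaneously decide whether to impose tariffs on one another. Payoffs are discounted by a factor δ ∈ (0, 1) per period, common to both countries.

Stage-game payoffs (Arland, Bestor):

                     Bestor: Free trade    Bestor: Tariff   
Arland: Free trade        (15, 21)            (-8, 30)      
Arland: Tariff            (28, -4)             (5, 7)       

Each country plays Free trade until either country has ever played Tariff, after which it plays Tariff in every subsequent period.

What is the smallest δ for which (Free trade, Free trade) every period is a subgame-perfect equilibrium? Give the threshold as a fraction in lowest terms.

13/23

Arland: cooperation gives 15 each period; deviation gives 28 once then 5 forever.
  15/(1−δ) ≥ 28 + 5δ/(1−δ) ⇒ δ ≥ 13/23.
Bestor: cooperation gives 21 each period; deviation gives 30 once then 7 forever.
  δ ≥ 9/23.
Both must hold, so the binding constraint is Arland's: δ ≥ 13/23.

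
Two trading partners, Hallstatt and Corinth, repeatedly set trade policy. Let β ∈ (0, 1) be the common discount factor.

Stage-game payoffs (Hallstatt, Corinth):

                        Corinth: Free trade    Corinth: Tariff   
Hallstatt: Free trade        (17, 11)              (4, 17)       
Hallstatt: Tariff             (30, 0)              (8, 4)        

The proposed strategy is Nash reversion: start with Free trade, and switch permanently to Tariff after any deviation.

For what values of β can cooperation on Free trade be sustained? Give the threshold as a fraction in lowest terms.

Hallstatt's threshold: (30−17)/(30−8) = 13/22.
Corinth's threshold: (17−11)/(17−4) = 6/13.
13/22 > 6/13, so Hallstatt binds and β* = 13/22.

13/22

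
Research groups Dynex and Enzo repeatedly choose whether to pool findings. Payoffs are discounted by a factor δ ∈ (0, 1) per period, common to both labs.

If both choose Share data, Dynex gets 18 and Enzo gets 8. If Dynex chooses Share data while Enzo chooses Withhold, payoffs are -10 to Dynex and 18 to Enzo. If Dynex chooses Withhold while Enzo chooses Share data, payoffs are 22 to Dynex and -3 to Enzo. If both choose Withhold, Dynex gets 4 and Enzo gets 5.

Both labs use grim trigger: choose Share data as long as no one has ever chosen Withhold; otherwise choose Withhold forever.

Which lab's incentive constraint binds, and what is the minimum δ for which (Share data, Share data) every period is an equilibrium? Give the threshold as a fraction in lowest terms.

Enzo; δ ≥ 10/13

Dynex's threshold: (22−18)/(22−4) = 2/9.
Enzo's threshold: (18−8)/(18−5) = 10/13.
2/9 < 10/13, so Enzo binds and δ* = 10/13.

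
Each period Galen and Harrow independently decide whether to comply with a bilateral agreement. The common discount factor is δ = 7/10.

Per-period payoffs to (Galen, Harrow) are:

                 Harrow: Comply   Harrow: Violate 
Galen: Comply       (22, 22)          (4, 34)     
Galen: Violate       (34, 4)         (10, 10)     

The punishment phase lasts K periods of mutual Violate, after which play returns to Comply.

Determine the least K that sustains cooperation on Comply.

No profitable deviation requires (22−10)(δ+…+δ^K) ≥ 34−22, i.e. δ+…+δ^K ≥ 1 ≈ 1.0000.
With δ = 7/10, the partial sums are K=1: 0.7000, K=2: 1.1900.
K = 2 is the first length at which the sum reaches 1.0000.

2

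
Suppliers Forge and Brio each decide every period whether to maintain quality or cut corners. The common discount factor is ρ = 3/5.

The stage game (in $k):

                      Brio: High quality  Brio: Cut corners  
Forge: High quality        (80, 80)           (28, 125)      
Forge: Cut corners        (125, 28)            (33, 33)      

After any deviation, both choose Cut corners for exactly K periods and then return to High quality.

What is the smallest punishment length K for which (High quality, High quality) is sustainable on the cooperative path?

2

IC: ρ(1−ρ^K)/(1−ρ) ≥ (125−80)/(80−33) = 45/47.
With ρ = 3/5: need 1 − ρ^K ≥ 45/47·(1−3/5)/(3/5), i.e. ρ^K ≤ 0.3617.
Since (3/5)^1 = 0.6000 and (3/5)^2 = 0.3600, the smallest such K is 2.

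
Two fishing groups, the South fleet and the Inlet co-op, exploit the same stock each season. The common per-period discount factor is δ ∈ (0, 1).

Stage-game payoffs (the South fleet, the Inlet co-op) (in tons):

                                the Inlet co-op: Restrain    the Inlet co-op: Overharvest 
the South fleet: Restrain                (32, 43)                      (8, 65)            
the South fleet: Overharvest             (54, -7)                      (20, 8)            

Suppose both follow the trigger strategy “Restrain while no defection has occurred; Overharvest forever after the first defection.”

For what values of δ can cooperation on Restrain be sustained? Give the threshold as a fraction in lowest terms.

11/17

the South fleet's threshold: (54−32)/(54−20) = 11/17.
the Inlet co-op's threshold: (65−43)/(65−8) = 22/57.
11/17 > 22/57, so the South fleet binds and δ* = 11/17.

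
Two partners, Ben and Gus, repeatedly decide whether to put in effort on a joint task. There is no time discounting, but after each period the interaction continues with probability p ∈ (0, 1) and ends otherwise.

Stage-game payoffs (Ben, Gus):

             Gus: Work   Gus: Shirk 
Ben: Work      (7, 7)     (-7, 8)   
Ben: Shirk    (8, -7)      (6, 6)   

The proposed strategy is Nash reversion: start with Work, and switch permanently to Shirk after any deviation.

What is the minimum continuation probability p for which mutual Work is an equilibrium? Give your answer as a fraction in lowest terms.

1/2

Expected cooperation value is 7 + p·7 + p²·7 + … = 7/(1−p); deviation gives 8 + p·6/(1−p).
7 ≥ 8(1−p) + 6p ⇒ 2p ≥ 1 ⇒ p ≥ 1/2.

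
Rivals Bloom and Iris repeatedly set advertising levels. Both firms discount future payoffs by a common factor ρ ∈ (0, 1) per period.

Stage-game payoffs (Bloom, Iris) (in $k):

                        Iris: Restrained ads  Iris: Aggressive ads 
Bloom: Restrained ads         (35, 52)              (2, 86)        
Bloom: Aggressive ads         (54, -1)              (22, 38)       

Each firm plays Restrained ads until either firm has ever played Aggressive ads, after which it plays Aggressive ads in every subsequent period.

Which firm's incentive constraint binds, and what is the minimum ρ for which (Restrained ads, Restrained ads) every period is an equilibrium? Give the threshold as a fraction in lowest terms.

Iris; ρ ≥ 17/24

For Bloom: deviation gain 54−35 = 19, per-period punishment loss 35−22 = 13. IC gives ρ ≥ 19/32.
For Iris: gain 34, loss 14 per period, so ρ ≥ 34/48 = 17/24.
The tighter constraint is Iris's, so cooperation needs ρ ≥ 17/24.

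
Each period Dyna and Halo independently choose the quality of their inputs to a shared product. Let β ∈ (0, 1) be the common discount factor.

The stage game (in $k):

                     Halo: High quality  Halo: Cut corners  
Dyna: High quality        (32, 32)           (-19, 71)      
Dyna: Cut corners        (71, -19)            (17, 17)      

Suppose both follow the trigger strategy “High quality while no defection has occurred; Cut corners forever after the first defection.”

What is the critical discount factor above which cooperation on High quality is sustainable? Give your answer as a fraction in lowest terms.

32/(1−β) ≥ 71 + 17β/(1−β)
32 ≥ 71 − 54β
β ≥ 39/54 = 13/18.

13/18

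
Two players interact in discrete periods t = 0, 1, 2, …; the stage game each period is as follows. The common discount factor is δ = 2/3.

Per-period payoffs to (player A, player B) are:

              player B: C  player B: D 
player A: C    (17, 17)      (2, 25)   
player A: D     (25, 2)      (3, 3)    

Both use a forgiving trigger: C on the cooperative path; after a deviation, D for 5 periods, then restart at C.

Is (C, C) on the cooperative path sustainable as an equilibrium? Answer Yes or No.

IC: δ+…+δ^5 ≥ (25−17)/(17−3) = 4/7.
At δ = 2/3: partial sum = 1.7366 ≥ 0.5714. Cooperation sustainable.

Yes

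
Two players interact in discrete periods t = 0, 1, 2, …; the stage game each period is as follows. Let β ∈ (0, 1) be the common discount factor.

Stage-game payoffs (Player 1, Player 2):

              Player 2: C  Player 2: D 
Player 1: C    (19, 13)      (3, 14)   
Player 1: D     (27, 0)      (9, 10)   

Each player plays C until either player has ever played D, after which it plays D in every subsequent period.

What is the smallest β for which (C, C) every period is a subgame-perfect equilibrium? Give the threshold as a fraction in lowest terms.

4/9

Player 1: cooperation gives 19 each period; deviation gives 27 once then 9 forever.
  19/(1−β) ≥ 27 + 9β/(1−β) ⇒ β ≥ 8/18 = 4/9.
Player 2: cooperation gives 13 each period; deviation gives 14 once then 10 forever.
  β ≥ 1/4.
Both must hold, so the binding constraint is Player 1's: β ≥ 4/9.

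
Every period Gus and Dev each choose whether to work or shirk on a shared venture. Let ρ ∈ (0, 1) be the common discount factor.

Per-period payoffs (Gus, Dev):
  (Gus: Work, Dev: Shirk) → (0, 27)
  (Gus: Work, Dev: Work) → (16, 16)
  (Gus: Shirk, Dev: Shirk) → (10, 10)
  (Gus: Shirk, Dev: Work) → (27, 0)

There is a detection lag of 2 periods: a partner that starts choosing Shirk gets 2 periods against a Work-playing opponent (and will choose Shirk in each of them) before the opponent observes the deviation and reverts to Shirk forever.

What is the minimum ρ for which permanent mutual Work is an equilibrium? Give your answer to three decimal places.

0.804

The best deviation is to choose Shirk for all 2 undetected periods, earning 27 each, then 10 forever once detected.
Deviation value: 27(1−ρ^2)/(1−ρ) + 10ρ^2/(1−ρ); cooperation value: 16/(1−ρ).
IC: 16 ≥ 27(1−ρ^2) + 10ρ^2 = 27 − 17ρ^2.
So ρ^2 ≥ 11/17, giving ρ ≥ (11/17)^(1/2) ≈ 0.804.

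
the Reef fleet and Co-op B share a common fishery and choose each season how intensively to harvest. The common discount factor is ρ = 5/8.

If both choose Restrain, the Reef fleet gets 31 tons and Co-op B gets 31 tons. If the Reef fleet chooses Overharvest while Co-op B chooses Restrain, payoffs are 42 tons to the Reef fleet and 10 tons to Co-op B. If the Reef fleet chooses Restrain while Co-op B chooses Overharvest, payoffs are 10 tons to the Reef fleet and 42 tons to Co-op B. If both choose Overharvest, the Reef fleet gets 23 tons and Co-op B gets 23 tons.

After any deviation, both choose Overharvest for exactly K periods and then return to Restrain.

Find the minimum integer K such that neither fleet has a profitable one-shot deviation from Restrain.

4

No profitable deviation requires (31−23)(ρ+…+ρ^K) ≥ 42−31, i.e. ρ+…+ρ^K ≥ 11/8 ≈ 1.3750.
With ρ = 5/8, the partial sums are K=1: 0.6250, K=2: 1.0156, K=3: 1.2598, K=4: 1.4124.
K = 4 is the first length at which the sum reaches 1.3750.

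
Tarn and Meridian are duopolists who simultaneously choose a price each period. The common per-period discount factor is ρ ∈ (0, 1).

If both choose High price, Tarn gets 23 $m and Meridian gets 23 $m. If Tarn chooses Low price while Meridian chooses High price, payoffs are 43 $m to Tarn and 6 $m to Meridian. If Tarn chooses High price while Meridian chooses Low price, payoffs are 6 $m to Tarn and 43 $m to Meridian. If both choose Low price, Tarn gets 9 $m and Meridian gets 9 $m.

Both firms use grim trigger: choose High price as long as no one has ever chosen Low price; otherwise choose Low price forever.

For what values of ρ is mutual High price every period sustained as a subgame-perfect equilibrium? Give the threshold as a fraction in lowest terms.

One-period gain from deviating is 43 − 23 = 20. The loss is 23 − 9 = 14 in every subsequent period, with present value 14·ρ/(1−ρ).
Deviation is unprofitable when 14·ρ/(1−ρ) ≥ 20, i.e. ρ/(1−ρ) ≥ 10/7.
Equivalently ρ ≥ 20/(20+14) = 10/17.

10/17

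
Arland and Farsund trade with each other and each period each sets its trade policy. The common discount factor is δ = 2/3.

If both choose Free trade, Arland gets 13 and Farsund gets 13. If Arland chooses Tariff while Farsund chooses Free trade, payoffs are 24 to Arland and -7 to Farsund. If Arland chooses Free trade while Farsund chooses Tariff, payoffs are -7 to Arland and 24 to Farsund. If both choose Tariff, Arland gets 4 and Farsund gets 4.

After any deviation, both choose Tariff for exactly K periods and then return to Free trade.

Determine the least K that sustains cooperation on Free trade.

Need Σ_{k=1}^{K} δ^k ≥ (24−13)/(13−4) = 1.2222 at δ = 2/3.
At K = 2 the sum is 1.1111 < 1.2222; at K = 3 it is 1.4074 ≥ 1.2222.
So the minimum punishment length is K = 3.

3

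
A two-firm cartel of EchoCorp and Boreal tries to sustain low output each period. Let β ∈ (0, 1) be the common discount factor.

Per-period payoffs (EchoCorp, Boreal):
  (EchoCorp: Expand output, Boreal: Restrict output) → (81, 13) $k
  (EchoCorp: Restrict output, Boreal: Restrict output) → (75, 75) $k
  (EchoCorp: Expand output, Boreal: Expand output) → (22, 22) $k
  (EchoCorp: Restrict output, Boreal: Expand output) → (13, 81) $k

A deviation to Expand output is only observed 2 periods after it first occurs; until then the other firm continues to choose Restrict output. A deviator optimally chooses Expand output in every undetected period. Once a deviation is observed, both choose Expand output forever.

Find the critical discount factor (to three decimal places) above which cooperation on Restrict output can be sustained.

The best deviation is to choose Expand output for all 2 undetected periods, earning 81 each, then 22 forever once detected.
Deviation value: 81(1−β^2)/(1−β) + 22β^2/(1−β); cooperation value: 75/(1−β).
IC: 75 ≥ 81(1−β^2) + 22β^2 = 81 − 59β^2.
So β^2 ≥ 6/59, giving β ≥ (6/59)^(1/2) ≈ 0.319.

0.319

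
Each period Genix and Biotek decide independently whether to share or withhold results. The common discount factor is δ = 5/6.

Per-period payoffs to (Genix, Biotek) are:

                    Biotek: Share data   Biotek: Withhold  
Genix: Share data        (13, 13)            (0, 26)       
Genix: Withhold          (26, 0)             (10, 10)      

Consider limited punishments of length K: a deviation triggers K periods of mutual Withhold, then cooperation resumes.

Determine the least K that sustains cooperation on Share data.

12

IC: δ(1−δ^K)/(1−δ) ≥ (26−13)/(13−10) = 13/3.
With δ = 5/6: need 1 − δ^K ≥ 13/3·(1−5/6)/(5/6), i.e. δ^K ≤ 0.1333.
Since (5/6)^11 = 0.1346 and (5/6)^12 = 0.1122, the smallest such K is 12.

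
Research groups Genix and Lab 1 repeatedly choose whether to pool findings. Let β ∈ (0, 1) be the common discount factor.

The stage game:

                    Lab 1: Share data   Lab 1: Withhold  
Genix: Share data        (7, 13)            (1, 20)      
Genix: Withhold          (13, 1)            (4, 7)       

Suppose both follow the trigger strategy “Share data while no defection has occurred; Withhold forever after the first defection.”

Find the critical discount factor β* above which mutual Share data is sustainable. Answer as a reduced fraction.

Genix's threshold: (13−7)/(13−4) = 2/3.
Lab 1's threshold: (20−13)/(20−7) = 7/13.
2/3 > 7/13, so Genix binds and β* = 2/3.

2/3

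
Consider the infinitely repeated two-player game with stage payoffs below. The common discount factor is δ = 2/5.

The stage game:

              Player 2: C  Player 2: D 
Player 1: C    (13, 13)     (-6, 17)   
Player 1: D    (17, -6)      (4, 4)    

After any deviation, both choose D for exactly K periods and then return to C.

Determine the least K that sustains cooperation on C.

Need Σ_{k=1}^{K} δ^k ≥ (17−13)/(13−4) = 0.4444 at δ = 2/5.
At K = 1 the sum is 0.4000 < 0.4444; at K = 2 it is 0.5600 ≥ 0.4444.
So the minimum punishment length is K = 2.

2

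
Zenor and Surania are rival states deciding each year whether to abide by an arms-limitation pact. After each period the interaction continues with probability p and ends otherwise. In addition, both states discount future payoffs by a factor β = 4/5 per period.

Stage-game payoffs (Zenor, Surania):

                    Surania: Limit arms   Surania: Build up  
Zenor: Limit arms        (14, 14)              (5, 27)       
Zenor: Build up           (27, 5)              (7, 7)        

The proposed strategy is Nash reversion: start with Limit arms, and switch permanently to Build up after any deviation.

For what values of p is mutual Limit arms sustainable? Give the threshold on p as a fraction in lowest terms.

With continuation probability p and discount β, the effective per-period discount factor is βp.
Grim-trigger IC: βp ≥ (27−14)/(27−7) = 13/20.
So p ≥ (13/20)/(4/5) = 13/16.

13/16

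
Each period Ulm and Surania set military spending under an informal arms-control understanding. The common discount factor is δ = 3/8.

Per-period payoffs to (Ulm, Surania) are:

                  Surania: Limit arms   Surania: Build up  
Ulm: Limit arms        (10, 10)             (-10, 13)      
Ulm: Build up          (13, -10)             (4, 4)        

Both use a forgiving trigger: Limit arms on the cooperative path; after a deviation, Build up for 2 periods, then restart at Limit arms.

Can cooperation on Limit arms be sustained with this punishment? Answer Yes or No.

Yes

A one-shot deviation gives 13 now, then 4 for 2 periods, then back to 10.
Gain from deviating: (13−10) today; loss: (10−4) in each of the next 2 periods.
No-deviation condition: (10−4)(δ+…+δ^2) ≥ 13−10, i.e. δ+…+δ^2 ≥ 1/2.
At δ = 3/8: δ+…+δ^2 = 0.5156 ≥ 0.5000.
So cooperation is sustainable.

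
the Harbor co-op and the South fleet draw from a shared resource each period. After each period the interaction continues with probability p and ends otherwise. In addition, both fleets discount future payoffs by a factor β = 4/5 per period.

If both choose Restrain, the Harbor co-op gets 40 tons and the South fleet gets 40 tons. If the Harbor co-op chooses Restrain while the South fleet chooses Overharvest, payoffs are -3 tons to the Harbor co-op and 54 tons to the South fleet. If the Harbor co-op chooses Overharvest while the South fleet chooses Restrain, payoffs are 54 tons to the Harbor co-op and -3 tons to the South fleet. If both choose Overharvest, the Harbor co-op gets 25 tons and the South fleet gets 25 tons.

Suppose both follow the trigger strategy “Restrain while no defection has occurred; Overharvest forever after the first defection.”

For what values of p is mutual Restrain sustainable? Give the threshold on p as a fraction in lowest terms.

35/58

Expected continuation weight on next period's payoff is β·p = 4/5·p, which plays the role of the discount factor.
Cooperation requires 4/5·p ≥ (54−40)/(54−25) = 14/29, hence p ≥ 35/58.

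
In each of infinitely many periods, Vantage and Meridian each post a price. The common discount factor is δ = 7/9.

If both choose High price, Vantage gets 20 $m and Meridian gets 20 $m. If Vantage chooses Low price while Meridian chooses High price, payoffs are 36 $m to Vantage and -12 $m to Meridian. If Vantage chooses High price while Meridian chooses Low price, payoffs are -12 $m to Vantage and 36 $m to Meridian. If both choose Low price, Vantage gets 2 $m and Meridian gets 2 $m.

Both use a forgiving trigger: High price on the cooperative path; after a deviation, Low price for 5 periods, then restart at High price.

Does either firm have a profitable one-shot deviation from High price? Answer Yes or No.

Comparing payoff streams over the 6 periods until play realigns: cooperate → 20(1+δ+…+δ^5); deviate → 36 + 2(δ+…+δ^5).
Cooperation is sustained iff (20−2)(δ+…+δ^5) ≥ 36−20.
δ+…+δ^5 = 7/9·(1−(7/9)^5)/(1−7/9) = 2.5038, and (36−20)/(20−2) = 0.8889.
2.5038 ≥ 0.8889, so cooperation is sustainable.

No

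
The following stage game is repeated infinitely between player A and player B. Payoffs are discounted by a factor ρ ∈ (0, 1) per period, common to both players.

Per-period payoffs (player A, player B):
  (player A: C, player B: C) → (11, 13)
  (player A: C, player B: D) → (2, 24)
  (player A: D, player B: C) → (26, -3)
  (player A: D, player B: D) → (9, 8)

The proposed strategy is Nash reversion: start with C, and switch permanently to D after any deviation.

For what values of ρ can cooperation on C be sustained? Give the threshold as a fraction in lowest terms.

15/17

player A's threshold: (26−11)/(26−9) = 15/17.
player B's threshold: (24−13)/(24−8) = 11/16.
15/17 > 11/16, so player A binds and ρ* = 15/17.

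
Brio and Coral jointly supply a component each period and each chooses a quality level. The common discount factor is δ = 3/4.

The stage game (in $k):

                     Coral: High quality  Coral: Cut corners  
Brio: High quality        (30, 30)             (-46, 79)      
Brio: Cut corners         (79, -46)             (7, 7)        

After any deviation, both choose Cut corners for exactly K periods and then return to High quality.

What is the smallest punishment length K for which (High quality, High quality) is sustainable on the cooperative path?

5

No profitable deviation requires (30−7)(δ+…+δ^K) ≥ 79−30, i.e. δ+…+δ^K ≥ 49/23 ≈ 2.1304.
With δ = 3/4, the partial sums are K=1: 0.7500, K=2: 1.3125, K=3: 1.7344, K=4: 2.0508, K=5: 2.2881.
K = 5 is the first length at which the sum reaches 2.1304.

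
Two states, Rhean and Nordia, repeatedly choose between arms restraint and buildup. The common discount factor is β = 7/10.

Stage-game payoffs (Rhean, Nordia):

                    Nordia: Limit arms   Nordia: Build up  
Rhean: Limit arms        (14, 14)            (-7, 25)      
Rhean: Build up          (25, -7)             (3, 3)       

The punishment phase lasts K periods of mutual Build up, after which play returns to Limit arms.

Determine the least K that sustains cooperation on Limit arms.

2

IC: β(1−β^K)/(1−β) ≥ (25−14)/(14−3) = 1.
With β = 7/10: need 1 − β^K ≥ 1·(1−7/10)/(7/10), i.e. β^K ≤ 0.5714.
Since (7/10)^1 = 0.7000 and (7/10)^2 = 0.4900, the smallest such K is 2.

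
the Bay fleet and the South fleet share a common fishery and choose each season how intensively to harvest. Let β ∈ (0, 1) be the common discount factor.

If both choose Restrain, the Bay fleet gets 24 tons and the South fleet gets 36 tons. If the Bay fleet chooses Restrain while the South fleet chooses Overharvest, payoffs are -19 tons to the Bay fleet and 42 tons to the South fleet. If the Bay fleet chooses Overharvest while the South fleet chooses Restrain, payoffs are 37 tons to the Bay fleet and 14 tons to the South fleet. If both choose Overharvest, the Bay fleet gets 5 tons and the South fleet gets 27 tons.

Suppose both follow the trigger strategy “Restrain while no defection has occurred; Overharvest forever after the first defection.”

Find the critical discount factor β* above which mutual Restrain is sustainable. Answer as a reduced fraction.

13/32

the Bay fleet: cooperation gives 24 each period; deviation gives 37 once then 5 forever.
  24/(1−β) ≥ 37 + 5β/(1−β) ⇒ β ≥ 13/32.
the South fleet: cooperation gives 36 each period; deviation gives 42 once then 27 forever.
  β ≥ 6/15 = 2/5.
Both must hold, so the binding constraint is the Bay fleet's: β ≥ 13/32.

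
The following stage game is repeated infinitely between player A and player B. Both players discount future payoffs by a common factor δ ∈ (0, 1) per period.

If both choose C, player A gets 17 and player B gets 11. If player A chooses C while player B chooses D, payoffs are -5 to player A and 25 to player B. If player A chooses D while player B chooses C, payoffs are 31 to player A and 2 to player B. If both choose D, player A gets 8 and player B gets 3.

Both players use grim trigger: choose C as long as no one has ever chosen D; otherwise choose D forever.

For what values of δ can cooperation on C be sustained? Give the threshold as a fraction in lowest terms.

player A's threshold: (31−17)/(31−8) = 14/23.
player B's threshold: (25−11)/(25−3) = 7/11.
14/23 < 7/11, so player B binds and δ* = 7/11.

7/11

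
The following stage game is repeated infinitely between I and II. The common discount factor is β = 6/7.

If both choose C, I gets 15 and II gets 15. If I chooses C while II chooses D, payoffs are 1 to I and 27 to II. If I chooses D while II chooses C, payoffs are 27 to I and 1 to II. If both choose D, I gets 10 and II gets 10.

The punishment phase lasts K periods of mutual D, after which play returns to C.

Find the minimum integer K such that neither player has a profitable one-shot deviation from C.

No profitable deviation requires (15−10)(β+…+β^K) ≥ 27−15, i.e. β+…+β^K ≥ 12/5 ≈ 2.4000.
With β = 6/7, the partial sums are K=1: 0.8571, K=2: 1.5918, K=3: 2.2216, K=4: 2.7613.
K = 4 is the first length at which the sum reaches 2.4000.

4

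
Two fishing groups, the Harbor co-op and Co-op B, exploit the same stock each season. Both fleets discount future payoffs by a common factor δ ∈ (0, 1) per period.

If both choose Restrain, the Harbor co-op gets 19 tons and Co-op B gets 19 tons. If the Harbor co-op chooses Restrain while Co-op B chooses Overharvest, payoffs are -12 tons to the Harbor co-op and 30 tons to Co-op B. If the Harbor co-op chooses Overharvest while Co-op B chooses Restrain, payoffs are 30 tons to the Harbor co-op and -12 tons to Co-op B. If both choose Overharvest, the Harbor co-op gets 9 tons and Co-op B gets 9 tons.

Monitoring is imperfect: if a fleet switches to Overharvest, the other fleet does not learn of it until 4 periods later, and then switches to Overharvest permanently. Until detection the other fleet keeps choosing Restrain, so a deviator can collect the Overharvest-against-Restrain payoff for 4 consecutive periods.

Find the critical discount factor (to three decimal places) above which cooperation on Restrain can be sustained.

Deviating for the 4 undetected periods gains 30−19 = 11 per period over cooperation, then loses 19−9 = 10 per period forever once punishment starts.
Gain: 11(1 + δ + … + δ^3); loss: 10·δ^4/(1−δ).
No profitable deviation ⇔ 11(1−δ^4) ≤ 10·δ^4, i.e. δ^4 ≥ 11/(11+10) = 11/21.
Hence δ ≥ (11/21)^(1/4) ≈ 0.851.

0.851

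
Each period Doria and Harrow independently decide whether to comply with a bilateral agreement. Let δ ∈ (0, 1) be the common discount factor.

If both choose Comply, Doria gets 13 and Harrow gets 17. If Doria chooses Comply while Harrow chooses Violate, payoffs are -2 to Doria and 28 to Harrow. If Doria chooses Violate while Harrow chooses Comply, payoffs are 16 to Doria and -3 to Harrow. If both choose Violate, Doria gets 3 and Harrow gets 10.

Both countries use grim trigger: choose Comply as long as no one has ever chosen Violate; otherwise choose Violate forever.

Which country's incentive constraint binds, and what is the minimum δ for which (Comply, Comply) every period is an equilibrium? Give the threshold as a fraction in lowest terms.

For Doria: deviation gain 16−13 = 3, per-period punishment loss 13−3 = 10. IC gives δ ≥ 3/13.
For Harrow: gain 11, loss 7 per period, so δ ≥ 11/18.
The tighter constraint is Harrow's, so cooperation needs δ ≥ 11/18.

Harrow; δ ≥ 11/18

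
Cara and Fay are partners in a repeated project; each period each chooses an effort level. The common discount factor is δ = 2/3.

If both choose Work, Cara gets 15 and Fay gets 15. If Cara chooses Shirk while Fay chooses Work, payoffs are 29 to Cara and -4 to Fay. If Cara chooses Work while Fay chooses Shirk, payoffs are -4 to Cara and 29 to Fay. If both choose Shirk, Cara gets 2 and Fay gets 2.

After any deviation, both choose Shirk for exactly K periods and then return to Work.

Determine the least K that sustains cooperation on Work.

IC: δ(1−δ^K)/(1−δ) ≥ (29−15)/(15−2) = 14/13.
With δ = 2/3: need 1 − δ^K ≥ 14/13·(1−2/3)/(2/3), i.e. δ^K ≤ 0.4615.
Since (2/3)^1 = 0.6667 and (2/3)^2 = 0.4444, the smallest such K is 2.

2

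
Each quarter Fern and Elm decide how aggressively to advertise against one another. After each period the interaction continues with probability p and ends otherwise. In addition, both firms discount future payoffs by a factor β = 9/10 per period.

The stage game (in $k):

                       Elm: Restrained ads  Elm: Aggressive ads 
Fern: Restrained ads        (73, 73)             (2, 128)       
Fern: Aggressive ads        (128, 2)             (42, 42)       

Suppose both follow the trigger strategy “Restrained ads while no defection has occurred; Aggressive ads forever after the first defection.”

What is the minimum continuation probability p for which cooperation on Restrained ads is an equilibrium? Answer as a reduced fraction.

275/387

Expected continuation weight on next period's payoff is β·p = 9/10·p, which plays the role of the discount factor.
Cooperation requires 9/10·p ≥ (128−73)/(128−42) = 55/86, hence p ≥ 275/387.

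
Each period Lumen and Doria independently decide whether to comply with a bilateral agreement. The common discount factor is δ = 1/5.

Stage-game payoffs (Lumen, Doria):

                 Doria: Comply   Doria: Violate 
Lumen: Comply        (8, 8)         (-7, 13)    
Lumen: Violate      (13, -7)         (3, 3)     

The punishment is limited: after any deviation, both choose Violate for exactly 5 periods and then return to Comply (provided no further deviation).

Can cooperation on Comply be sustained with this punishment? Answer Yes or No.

No

IC: δ+…+δ^5 ≥ (13−8)/(8−3) = 1.
At δ = 1/5: partial sum = 0.2499 < 1.0000. Cooperation not sustainable.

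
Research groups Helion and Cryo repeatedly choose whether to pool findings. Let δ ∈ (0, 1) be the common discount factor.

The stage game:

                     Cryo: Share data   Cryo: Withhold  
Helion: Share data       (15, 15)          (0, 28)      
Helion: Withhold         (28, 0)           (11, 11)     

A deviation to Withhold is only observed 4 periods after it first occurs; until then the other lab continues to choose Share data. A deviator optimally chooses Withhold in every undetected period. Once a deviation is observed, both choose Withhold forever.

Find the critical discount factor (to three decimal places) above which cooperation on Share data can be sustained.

0.935

Deviating for the 4 undetected periods gains 28−15 = 13 per period over cooperation, then loses 15−11 = 4 per period forever once punishment starts.
Gain: 13(1 + δ + … + δ^3); loss: 4·δ^4/(1−δ).
No profitable deviation ⇔ 13(1−δ^4) ≤ 4·δ^4, i.e. δ^4 ≥ 13/(13+4) = 13/17.
Hence δ ≥ (13/17)^(1/4) ≈ 0.935.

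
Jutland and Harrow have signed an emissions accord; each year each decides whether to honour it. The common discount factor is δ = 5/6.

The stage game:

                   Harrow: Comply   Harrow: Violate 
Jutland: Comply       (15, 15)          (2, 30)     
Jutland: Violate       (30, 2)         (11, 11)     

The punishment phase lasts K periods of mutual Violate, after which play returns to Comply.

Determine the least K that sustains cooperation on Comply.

IC: δ(1−δ^K)/(1−δ) ≥ (30−15)/(15−11) = 15/4.
With δ = 5/6: need 1 − δ^K ≥ 15/4·(1−5/6)/(5/6), i.e. δ^K ≤ 0.2500.
Since (5/6)^7 = 0.2791 and (5/6)^8 = 0.2326, the smallest such K is 8.

8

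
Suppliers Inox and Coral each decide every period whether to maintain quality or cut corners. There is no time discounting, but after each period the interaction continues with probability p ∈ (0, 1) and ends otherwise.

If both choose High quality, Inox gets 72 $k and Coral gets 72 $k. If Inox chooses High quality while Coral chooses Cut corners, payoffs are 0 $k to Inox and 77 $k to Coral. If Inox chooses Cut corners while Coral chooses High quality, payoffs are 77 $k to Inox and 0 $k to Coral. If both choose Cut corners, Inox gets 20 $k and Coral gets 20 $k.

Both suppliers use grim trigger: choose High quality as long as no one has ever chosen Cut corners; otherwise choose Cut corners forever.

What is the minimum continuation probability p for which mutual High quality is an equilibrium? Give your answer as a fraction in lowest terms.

With no time discounting, the continuation probability p plays the role of the discount factor.
Grim-trigger IC: 72/(1−p) ≥ 77 + 20p/(1−p) ⇒ p ≥ (77−72)/(77−20) = 5/57.

5/57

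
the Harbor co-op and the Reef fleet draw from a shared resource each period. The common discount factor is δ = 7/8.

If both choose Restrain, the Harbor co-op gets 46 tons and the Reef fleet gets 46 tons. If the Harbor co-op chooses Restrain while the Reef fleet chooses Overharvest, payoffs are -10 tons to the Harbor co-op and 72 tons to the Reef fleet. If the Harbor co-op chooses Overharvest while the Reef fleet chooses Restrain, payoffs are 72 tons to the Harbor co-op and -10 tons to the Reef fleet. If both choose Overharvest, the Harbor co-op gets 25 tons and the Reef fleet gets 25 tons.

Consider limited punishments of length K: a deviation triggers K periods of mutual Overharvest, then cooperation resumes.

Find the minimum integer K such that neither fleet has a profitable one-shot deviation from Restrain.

2

IC: δ(1−δ^K)/(1−δ) ≥ (72−46)/(46−25) = 26/21.
With δ = 7/8: need 1 − δ^K ≥ 26/21·(1−7/8)/(7/8), i.e. δ^K ≤ 0.8231.
Since (7/8)^1 = 0.8750 and (7/8)^2 = 0.7656, the smallest such K is 2.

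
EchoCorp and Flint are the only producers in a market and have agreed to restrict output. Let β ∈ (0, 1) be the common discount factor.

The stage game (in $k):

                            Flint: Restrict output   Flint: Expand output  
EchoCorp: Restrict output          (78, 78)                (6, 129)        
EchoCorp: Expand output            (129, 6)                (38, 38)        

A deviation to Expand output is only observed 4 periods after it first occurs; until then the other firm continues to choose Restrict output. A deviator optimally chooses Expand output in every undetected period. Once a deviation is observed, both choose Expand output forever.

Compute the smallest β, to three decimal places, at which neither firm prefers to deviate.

Deviating for the 4 undetected periods gains 129−78 = 51 per period over cooperation, then loses 78−38 = 40 per period forever once punishment starts.
Gain: 51(1 + β + … + β^3); loss: 40·β^4/(1−β).
No profitable deviation ⇔ 51(1−β^4) ≤ 40·β^4, i.e. β^4 ≥ 51/(51+40) = 51/91.
Hence β ≥ (51/91)^(1/4) ≈ 0.865.

0.865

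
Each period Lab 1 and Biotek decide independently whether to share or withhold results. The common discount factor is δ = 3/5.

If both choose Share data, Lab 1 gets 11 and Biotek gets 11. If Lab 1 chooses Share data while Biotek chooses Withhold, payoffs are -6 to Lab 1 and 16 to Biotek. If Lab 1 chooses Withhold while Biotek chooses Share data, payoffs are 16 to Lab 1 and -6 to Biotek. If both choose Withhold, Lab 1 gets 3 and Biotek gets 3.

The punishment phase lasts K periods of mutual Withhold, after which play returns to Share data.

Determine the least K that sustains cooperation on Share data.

2

No profitable deviation requires (11−3)(δ+…+δ^K) ≥ 16−11, i.e. δ+…+δ^K ≥ 5/8 ≈ 0.6250.
With δ = 3/5, the partial sums are K=1: 0.6000, K=2: 0.9600.
K = 2 is the first length at which the sum reaches 0.6250.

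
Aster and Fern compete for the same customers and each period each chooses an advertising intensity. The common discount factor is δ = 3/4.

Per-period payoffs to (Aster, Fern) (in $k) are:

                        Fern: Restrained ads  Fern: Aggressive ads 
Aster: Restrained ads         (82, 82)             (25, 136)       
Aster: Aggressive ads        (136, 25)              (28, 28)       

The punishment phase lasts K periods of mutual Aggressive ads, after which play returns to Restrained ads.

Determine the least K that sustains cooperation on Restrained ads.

2

No profitable deviation requires (82−28)(δ+…+δ^K) ≥ 136−82, i.e. δ+…+δ^K ≥ 1 ≈ 1.0000.
With δ = 3/4, the partial sums are K=1: 0.7500, K=2: 1.3125.
K = 2 is the first length at which the sum reaches 1.0000.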